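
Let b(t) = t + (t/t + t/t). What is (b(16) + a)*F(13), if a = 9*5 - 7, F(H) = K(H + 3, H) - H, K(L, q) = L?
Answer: 168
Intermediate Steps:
b(t) = 2 + t (b(t) = t + (1 + 1) = t + 2 = 2 + t)
F(H) = 3 (F(H) = (H + 3) - H = (3 + H) - H = 3)
a = 38 (a = 45 - 7 = 38)
(b(16) + a)*F(13) = ((2 + 16) + 38)*3 = (18 + 38)*3 = 56*3 = 168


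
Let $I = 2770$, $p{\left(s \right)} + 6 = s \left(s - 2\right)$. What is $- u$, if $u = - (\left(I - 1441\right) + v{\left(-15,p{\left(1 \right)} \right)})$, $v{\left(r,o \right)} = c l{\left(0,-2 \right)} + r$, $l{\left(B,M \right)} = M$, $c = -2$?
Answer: $1318$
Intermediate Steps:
$p{\left(s \right)} = -6 + s \left(-2 + s\right)$ ($p{\left(s \right)} = -6 + s \left(s - 2\right) = -6 + s \left(-2 + s\right)$)
$v{\left(r,o \right)} = 4 + r$ ($v{\left(r,o \right)} = \left(-2\right) \left(-2\right) + r = 4 + r$)
$u = -1318$ ($u = - (\left(2770 - 1441\right) + \left(4 - 15\right)) = - (1329 - 11) = \left(-1\right) 1318 = -1318$)
$- u = \left(-1\right) \left(-1318\right) = 1318$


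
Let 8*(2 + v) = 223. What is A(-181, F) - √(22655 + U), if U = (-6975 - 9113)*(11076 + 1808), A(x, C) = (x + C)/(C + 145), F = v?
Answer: -1241/1367 - I*√207255137 ≈ -0.90783 - 14396.0*I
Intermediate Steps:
v = 207/8 (v = -2 + (⅛)*223 = -2 + 223/8 = 207/8 ≈ 25.875)
F = 207/8 ≈ 25.875
A(x, C) = (C + x)/(145 + C)
U = -207277792 (U = -16088*12884 = -207277792)
A(-181, F) - √(22655 + U) = (207/8 - 181)/(145 + 207/8) - √(22655 - 207277792) = -1241/8/(1367/8) - √(-207255137) = (8/1367)*(-1241/8) - I*√207255137 = -1241/1367 - I*√207255137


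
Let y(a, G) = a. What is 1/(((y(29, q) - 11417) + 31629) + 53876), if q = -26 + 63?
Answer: 1/74117 ≈ 1.3492e-5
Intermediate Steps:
q = 37
1/(((y(29, q) - 11417) + 31629) + 53876) = 1/(((29 - 11417) + 31629) + 53876) = 1/((-11388 + 31629) + 53876) = 1/(20241 + 53876) = 1/74117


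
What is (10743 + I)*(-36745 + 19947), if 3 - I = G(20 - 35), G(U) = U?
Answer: -180763278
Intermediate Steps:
I = 18 (I = 3 - (20 - 35) = 3 - 1*(-15) = 3 + 15 = 18)
(10743 + I)*(-36745 + 19947) = (10743 + 18)*(-36745 + 19947) = 10761*(-16798) = -180763278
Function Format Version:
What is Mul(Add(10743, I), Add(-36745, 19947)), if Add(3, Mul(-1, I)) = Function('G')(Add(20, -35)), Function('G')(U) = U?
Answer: -180763278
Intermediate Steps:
I = 18 (I = Add(3, Mul(-1, Add(20, -35))) = Add(3, Mul(-1, -15)) = Add(3, 15) = 18)
Mul(Add(10743, I), Add(-36745, 19947)) = Mul(Add(10743, 18), Add(-36745, 19947)) = Mul(10761, -16798) = -180763278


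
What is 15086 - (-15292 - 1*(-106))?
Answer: 30272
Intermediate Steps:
15086 - (-15292 - 1*(-106)) = 15086 - (-15292 + 106) = 15086 - 1*(-15186) = 15086 + 15186 = 30272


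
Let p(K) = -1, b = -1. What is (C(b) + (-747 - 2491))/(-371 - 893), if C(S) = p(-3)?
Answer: 41/16 ≈ 2.5625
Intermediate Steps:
C(S) = -1
(C(b) + (-747 - 2491))/(-371 - 893) = (-1 + (-747 - 2491))/(-371 - 893) = (-1 - 3238)/(-1264) = -3239*(-1/1264) = 41/16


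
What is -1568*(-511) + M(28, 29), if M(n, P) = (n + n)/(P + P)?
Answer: 23236220/29 ≈ 8.0125e+5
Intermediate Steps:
M(n, P) = n/P (M(n, P) = (2*n)/((2*P)) = (2*n)*(1/(2*P)) = n/P)
-1568*(-511) + M(28, 29) = -1568*(-511) + 28/29 = 801248 + 28*(1/29) = 801248 + 28/29 = 23236220/29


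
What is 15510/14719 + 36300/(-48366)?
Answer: 35976160/118649859 ≈ 0.30321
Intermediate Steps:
15510/14719 + 36300/(-48366) = 15510*(1/14719) + 36300*(-1/48366) = 15510/14719 - 6050/8061 = 35976160/118649859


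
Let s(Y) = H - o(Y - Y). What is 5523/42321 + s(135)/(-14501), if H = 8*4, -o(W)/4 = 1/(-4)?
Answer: 26259024/204565607 ≈ 0.12836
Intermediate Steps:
o(W) = 1 (o(W) = -4/(-4) = -4*(-¼) = 1)
H = 32
s(Y) = 31 (s(Y) = 32 - 1*1 = 32 - 1 = 31)
5523/42321 + s(135)/(-14501) = 5523/42321 + 31/(-14501) = 5523*(1/42321) + 31*(-1/14501) = 1841/14107 - 31/14501 = 26259024/204565607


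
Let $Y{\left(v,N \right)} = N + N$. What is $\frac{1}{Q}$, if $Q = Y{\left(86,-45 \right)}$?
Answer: $- \frac{1}{90} \approx -0.011111$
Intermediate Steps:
$Y{\left(v,N \right)} = 2 N$
$Q = -90$ ($Q = 2 \left(-45\right) = -90$)
$\frac{1}{Q} = \frac{1}{-90} = - \frac{1}{90}$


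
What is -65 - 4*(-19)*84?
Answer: 6319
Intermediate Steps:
-65 - 4*(-19)*84 = -65 + 76*84 = -65 + 6384 = 6319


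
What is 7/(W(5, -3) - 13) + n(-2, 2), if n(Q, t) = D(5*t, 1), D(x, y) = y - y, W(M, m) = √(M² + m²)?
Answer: -91/135 - 7*√34/135 ≈ -0.97642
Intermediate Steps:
D(x, y) = 0
n(Q, t) = 0
7/(W(5, -3) - 13) + n(-2, 2) = 7/(√(5² + (-3)²) - 13) + 0 = 7/(√(25 + 9) - 13) + 0 = 7/(√34 - 13) + 0 = 7/(-13 + √34) + 0 = 7/(-13 + √34)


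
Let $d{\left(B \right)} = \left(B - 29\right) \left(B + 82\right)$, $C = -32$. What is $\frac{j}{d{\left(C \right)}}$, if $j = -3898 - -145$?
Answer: $\frac{3753}{3050} \approx 1.2305$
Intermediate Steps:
$d{\left(B \right)} = \left(-29 + B\right) \left(82 + B\right)$
$j = -3753$ ($j = -3898 + 145 = -3753$)
$\frac{j}{d{\left(C \right)}} = - \frac{3753}{-2378 + \left(-32\right)^{2} + 53 \left(-32\right)} = - \frac{3753}{-2378 + 1024 - 1696} = - \frac{3753}{-3050} = \left(-3753\right) \left(- \frac{1}{3050}\right) = \frac{3753}{3050}$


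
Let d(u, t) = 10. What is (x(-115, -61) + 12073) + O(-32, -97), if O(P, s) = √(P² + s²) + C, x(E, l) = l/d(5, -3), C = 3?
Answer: 120699/10 + √10433 ≈ 12172.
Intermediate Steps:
x(E, l) = l/10
O(P, s) = 3 + √(P² + s²) (O(P, s) = √(P² + s²) + 3 = 3 + √(P² + s²))
(x(-115, -61) + 12073) + O(-32, -97) = ((⅒)*(-61) + 12073) + (3 + √((-32)² + (-97)²)) = (-61/10 + 12073) + (3 + √(1024 + 9409)) = 120669/10 + (3 + √10433) = 120699/10 + √10433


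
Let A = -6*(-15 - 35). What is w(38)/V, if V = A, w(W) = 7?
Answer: 7/300 ≈ 0.023333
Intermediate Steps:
A = 300 (A = -6*(-50) = 300)
V = 300
w(38)/V = 7/300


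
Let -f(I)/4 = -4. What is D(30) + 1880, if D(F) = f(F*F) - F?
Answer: 1866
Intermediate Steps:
f(I) = 16 (f(I) = -4*(-4) = 16)
D(F) = 16 - F
D(30) + 1880 = (16 - 1*30) + 1880 = (16 - 30) + 1880 = -14 + 1880 = 1866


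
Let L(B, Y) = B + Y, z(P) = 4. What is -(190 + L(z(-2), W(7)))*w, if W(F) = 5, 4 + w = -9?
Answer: 2587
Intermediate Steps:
w = -13 (w = -4 - 9 = -13)
-(190 + L(z(-2), W(7)))*w = -(190 + (4 + 5))*(-13) = -(190 + 9)*(-13) = -199*(-13) = -1*(-2587) = 2587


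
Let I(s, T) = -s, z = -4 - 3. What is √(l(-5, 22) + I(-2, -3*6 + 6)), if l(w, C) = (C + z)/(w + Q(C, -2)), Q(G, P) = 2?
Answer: I*√3 ≈ 1.732*I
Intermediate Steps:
z = -7
l(w, C) = (-7 + C)/(2 + w) (l(w, C) = (C - 7)/(w + 2) = (-7 + C)/(2 + w))
√(l(-5, 22) + I(-2, -3*6 + 6)) = √((-7 + 22)/(2 - 5) - 1*(-2)) = √(15/(-3) + 2) = √(-⅓*15 + 2) = √(-5 + 2) = √(-3) = I*√3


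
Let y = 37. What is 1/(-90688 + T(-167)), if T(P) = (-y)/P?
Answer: -167/15144859 ≈ -1.1027e-5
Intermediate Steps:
T(P) = -37/P (T(P) = (-1*37)/P = -37/P)
1/(-90688 + T(-167)) = 1/(-90688 - 37/(-167)) = 1/(-90688 - 37*(-1/167)) = 1/(-90688 + 37/167) = 1/(-15144859/167) = -167/15144859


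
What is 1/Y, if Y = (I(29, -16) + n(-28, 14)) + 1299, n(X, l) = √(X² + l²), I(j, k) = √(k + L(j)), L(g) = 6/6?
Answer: 1/(1299 + 14*√5 + I*√15) ≈ 0.0007517 - 2.188e-6*I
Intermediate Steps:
L(g) = 1 (L(g) = 6*(⅙) = 1)
I(j, k) = √(1 + k) (I(j, k) = √(k + 1) = √(1 + k))
Y = 1299 + 14*√5 + I*√15 (Y = (√(1 - 16) + √((-28)² + 14²)) + 1299 = (√(-15) + √(784 + 196)) + 1299 = (I*√15 + √980) + 1299 = (I*√15 + 14*√5) + 1299 = (14*√5 + I*√15) + 1299 = 1299 + 14*√5 + I*√15 ≈ 1330.3 + 3.873*I)
1/Y = 1/(1299 + 14*√5 + I*√15)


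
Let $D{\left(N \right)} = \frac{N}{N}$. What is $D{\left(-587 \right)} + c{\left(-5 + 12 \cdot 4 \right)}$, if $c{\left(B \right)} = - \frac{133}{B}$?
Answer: $- \frac{90}{43} \approx -2.093$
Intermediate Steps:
$D{\left(N \right)} = 1$
$D{\left(-587 \right)} + c{\left(-5 + 12 \cdot 4 \right)} = 1 - \frac{133}{-5 + 12 \cdot 4} = 1 - \frac{133}{-5 + 48} = 1 - \frac{133}{43} = - \frac{90}{43}$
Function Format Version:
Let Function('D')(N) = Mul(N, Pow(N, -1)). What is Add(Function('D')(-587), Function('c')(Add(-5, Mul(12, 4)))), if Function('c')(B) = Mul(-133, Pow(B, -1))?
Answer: Rational(-90, 43) ≈ -2.0930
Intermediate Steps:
Function('D')(N) = 1
Add(Function('D')(-587), Function('c')(Add(-5, Mul(12, 4)))) = Add(1, Mul(-133, Pow(Add(-5, Mul(12, 4)), -1))) = Add(1, Mul(-133, Pow(Add(-5, 48), -1))) = Add(1, Mul(-133, Pow(43, -1))) = Add(1, Mul(-133, Rational(1, 43))) = Add(1, Rational(-133, 43)) = Rational(-90, 43)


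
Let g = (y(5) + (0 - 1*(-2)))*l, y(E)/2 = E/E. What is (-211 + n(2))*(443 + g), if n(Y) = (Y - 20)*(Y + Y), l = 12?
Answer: -138953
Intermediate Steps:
y(E) = 2 (y(E) = 2*(E/E) = 2*1 = 2)
n(Y) = 2*Y*(-20 + Y) (n(Y) = (-20 + Y)*(2*Y) = 2*Y*(-20 + Y))
g = 48 (g = (2 + (0 - 1*(-2)))*12 = (2 + (0 + 2))*12 = (2 + 2)*12 = 4*12 = 48)
(-211 + n(2))*(443 + g) = (-211 + 2*2*(-20 + 2))*(443 + 48) = (-211 + 2*2*(-18))*491 = (-211 - 72)*491 = -283*491 = -138953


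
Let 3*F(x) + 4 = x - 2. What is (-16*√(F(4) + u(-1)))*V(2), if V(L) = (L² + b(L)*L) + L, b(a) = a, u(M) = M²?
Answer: -160*√3/3 ≈ -92.376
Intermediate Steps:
F(x) = -2 + x/3 (F(x) = -4/3 + (x - 2)/3 = -4/3 + (-2 + x)/3 = -4/3 + (-⅔ + x/3) = -2 + x/3)
V(L) = L + 2*L² (V(L) = (L² + L*L) + L = (L² + L²) + L = 2*L² + L = L + 2*L²)
(-16*√(F(4) + u(-1)))*V(2) = (-16*√((-2 + (⅓)*4) + (-1)²))*(2*(1 + 2*2)) = (-16*√((-2 + 4/3) + 1))*(2*(1 + 4)) = (-16*√(-⅔ + 1))*(2*5) = -16*√3/3*10 = -160*√3/3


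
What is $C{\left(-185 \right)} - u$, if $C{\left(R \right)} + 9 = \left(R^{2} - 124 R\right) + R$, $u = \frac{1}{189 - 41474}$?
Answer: $\frac{2352047736}{41285} \approx 56971.0$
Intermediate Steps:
$u = - \frac{1}{41285}$ ($u = \frac{1}{-41285} = - \frac{1}{41285} \approx -2.4222 \cdot 10^{-5}$)
$C{\left(R \right)} = -9 + R^{2} - 123 R$ ($C{\left(R \right)} = -9 + \left(\left(R^{2} - 124 R\right) + R\right) = -9 + \left(R^{2} - 123 R\right) = -9 + R^{2} - 123 R$)
$C{\left(-185 \right)} - u = \left(-9 + \left(-185\right)^{2} - -22755\right) - - \frac{1}{41285} = \left(-9 + 34225 + 22755\right) + \frac{1}{41285} = 56971 + \frac{1}{41285} = \frac{2352047736}{41285}$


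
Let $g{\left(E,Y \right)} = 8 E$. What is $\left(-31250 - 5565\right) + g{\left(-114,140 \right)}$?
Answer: $-37727$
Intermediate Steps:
$\left(-31250 - 5565\right) + g{\left(-114,140 \right)} = \left(-31250 - 5565\right) + 8 \left(-114\right) = -36815 - 912 = -37727$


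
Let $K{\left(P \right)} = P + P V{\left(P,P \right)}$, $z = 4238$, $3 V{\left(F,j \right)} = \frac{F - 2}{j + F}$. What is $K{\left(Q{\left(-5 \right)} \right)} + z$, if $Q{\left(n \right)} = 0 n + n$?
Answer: $\frac{25391}{6} \approx 4231.8$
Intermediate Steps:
$V{\left(F,j \right)} = \frac{-2 + F}{3 \left(F + j\right)}$ ($V{\left(F,j \right)} = \frac{\left(F - 2\right) \frac{1}{j + F}}{3} = \frac{\left(-2 + F\right) \frac{1}{F + j}}{3} = \frac{\frac{1}{F + j} \left(-2 + F\right)}{3} = \frac{-2 + F}{3 \left(F + j\right)}$)
$Q{\left(n \right)} = n$ ($Q{\left(n \right)} = 0 + n = n$)
$K{\left(P \right)} = - \frac{1}{3} + \frac{7 P}{6}$ ($K{\left(P \right)} = P + P \frac{-2 + P}{3 \left(P + P\right)} = P + P \frac{-2 + P}{3 \cdot 2 P} = P + P \frac{\frac{1}{2 P} \left(-2 + P\right)}{3} = P + P \frac{-2 + P}{6 P} = P + \left(- \frac{1}{3} + \frac{P}{6}\right) = - \frac{1}{3} + \frac{7 P}{6}$)
$K{\left(Q{\left(-5 \right)} \right)} + z = \left(- \frac{1}{3} + \frac{7}{6} \left(-5\right)\right) + 4238 = \left(- \frac{1}{3} - \frac{35}{6}\right) + 4238 = - \frac{37}{6} + 4238 = \frac{25391}{6}$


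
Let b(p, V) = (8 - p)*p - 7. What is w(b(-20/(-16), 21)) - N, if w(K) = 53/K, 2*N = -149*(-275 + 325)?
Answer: 86523/23 ≈ 3761.9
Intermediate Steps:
b(p, V) = -7 + p*(8 - p) (b(p, V) = p*(8 - p) - 7 = -7 + p*(8 - p))
N = -3725 (N = (-149*(-275 + 325))/2 = (-149*50)/2 = (½)*(-7450) = -3725)
w(b(-20/(-16), 21)) - N = 53/(-7 - (-20/(-16))² + 8*(-20/(-16))) - 1*(-3725) = 53/(-7 - (-20*(-1/16))² + 8*(-20*(-1/16))) + 3725 = 53/(-7 - (5/4)² + 8*(5/4)) + 3725 = 53/(-7 - 1*25/16 + 10) + 3725 = 53/(-7 - 25/16 + 10) + 3725 = 53/(23/16) + 3725 = 53*(16/23) + 3725 = 848/23 + 3725 = 86523/23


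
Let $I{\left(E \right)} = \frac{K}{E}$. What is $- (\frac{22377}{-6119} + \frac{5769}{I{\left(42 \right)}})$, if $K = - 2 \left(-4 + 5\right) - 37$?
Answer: $\frac{494498055}{79547} \approx 6216.4$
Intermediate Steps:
$K = -39$ ($K = \left(-2\right) 1 - 37 = -2 - 37 = -39$)
$I{\left(E \right)} = - \frac{39}{E}$
$- (\frac{22377}{-6119} + \frac{5769}{I{\left(42 \right)}}) = - (\frac{22377}{-6119} + \frac{5769}{\left(-39\right) \frac{1}{42}}) = - (22377 \left(- \frac{1}{6119}\right) + \frac{5769}{\left(-39\right) \frac{1}{42}}) = - (- \frac{22377}{6119} + \frac{5769}{- \frac{13}{14}}) = - (- \frac{22377}{6119} + 5769 \left(- \frac{14}{13}\right)) = - (- \frac{22377}{6119} - \frac{80766}{13}) = \left(-1\right) \left(- \frac{494498055}{79547}\right) = \frac{494498055}{79547}$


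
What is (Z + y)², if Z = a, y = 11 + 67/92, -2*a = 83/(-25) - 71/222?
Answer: 747726842944/4073630625 ≈ 183.55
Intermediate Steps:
a = 20201/11100 (a = -(83/(-25) - 71/222)/2 = -(83*(-1/25) - 71*1/222)/2 = -(-83/25 - 71/222)/2 = -½*(-20201/5550) = 20201/11100 ≈ 1.8199)
y = 1079/92 (y = 11 + 67*(1/92) = 11 + 67/92 = 1079/92 ≈ 11.728)
Z = 20201/11100 ≈ 1.8199
(Z + y)² = (20201/11100 + 1079/92)² = (864712/63825)² = 747726842944/4073630625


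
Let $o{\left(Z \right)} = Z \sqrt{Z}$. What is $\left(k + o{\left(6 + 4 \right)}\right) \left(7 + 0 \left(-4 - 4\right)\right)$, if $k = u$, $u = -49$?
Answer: $-343 + 70 \sqrt{10} \approx -121.64$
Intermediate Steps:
$k = -49$
$o{\left(Z \right)} = Z^{\frac{3}{2}}$
$\left(k + o{\left(6 + 4 \right)}\right) \left(7 + 0 \left(-4 - 4\right)\right) = \left(-49 + \left(6 + 4\right)^{\frac{3}{2}}\right) \left(7 + 0 \left(-4 - 4\right)\right) = \left(-49 + 10^{\frac{3}{2}}\right) \left(7 + 0 \left(-8\right)\right) = \left(-49 + 10 \sqrt{10}\right) \left(7 + 0\right) = \left(-49 + 10 \sqrt{10}\right) 7 = -343 + 70 \sqrt{10}$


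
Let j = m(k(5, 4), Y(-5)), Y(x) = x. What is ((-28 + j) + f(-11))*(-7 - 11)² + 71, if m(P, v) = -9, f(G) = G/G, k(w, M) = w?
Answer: -11593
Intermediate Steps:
f(G) = 1
j = -9
((-28 + j) + f(-11))*(-7 - 11)² + 71 = ((-28 - 9) + 1)*(-7 - 11)² + 71 = (-37 + 1)*(-18)² + 71 = -36*324 + 71 = -11664 + 71 = -11593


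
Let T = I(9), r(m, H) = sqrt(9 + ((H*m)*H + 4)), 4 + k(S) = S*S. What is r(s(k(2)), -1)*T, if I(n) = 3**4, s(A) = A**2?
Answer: 81*sqrt(13) ≈ 292.05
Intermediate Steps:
k(S) = -4 + S**2 (k(S) = -4 + S*S = -4 + S**2)
I(n) = 81
r(m, H) = sqrt(13 + m*H**2) (r(m, H) = sqrt(9 + (m*H**2 + 4)) = sqrt(9 + (4 + m*H**2)) = sqrt(13 + m*H**2))
T = 81
r(s(k(2)), -1)*T = sqrt(13 + (-4 + 2**2)**2*(-1)**2)*81 = sqrt(13 + (-4 + 4)**2*1)*81 = sqrt(13 + 0**2*1)*81 = sqrt(13 + 0*1)*81 = sqrt(13 + 0)*81 = sqrt(13)*81 = 81*sqrt(13)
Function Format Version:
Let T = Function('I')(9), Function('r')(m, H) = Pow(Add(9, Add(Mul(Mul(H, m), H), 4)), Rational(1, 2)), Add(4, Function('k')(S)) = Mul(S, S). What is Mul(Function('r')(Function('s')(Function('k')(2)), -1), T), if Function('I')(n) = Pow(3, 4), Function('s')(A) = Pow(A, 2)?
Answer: Mul(81, Pow(13, Rational(1, 2))) ≈ 292.05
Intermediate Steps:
Function('k')(S) = Add(-4, Pow(S, 2)) (Function('k')(S) = Add(-4, Mul(S, S)) = Add(-4, Pow(S, 2)))
Function('I')(n) = 81
Function('r')(m, H) = Pow(Add(13, Mul(m, Pow(H, 2))), Rational(1, 2)) (Function('r')(m, H) = Pow(Add(9, Add(Mul(m, Pow(H, 2)), 4)), Rational(1, 2)) = Pow(Add(9, Add(4, Mul(m, Pow(H, 2)))), Rational(1, 2)) = Pow(Add(13, Mul(m, Pow(H, 2))), Rational(1, 2)))
T = 81
Mul(Function('r')(Function('s')(Function('k')(2)), -1), T) = Mul(Pow(Add(13, Mul(Pow(Add(-4, Pow(2, 2)), 2), Pow(-1, 2))), Rational(1, 2)), 81) = Mul(Pow(Add(13, Mul(Pow(Add(-4, 4), 2), 1)), Rational(1, 2)), 81) = Mul(Pow(Add(13, Mul(Pow(0, 2), 1)), Rational(1, 2)), 81) = Mul(Pow(Add(13, Mul(0, 1)), Rational(1, 2)), 81) = Mul(Pow(Add(13, 0), Rational(1, 2)), 81) = Mul(Pow(13, Rational(1, 2)), 81) = Mul(81, Pow(13, Rational(1, 2)))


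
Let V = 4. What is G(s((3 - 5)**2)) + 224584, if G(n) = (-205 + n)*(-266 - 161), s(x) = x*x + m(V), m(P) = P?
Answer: 303579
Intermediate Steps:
s(x) = 4 + x**2 (s(x) = x*x + 4 = x**2 + 4 = 4 + x**2)
G(n) = 87535 - 427*n (G(n) = (-205 + n)*(-427) = 87535 - 427*n)
G(s((3 - 5)**2)) + 224584 = (87535 - 427*(4 + ((3 - 5)**2)**2)) + 224584 = (87535 - 427*(4 + ((-2)**2)**2)) + 224584 = (87535 - 427*(4 + 4**2)) + 224584 = (87535 - 427*(4 + 16)) + 224584 = (87535 - 427*20) + 224584 = (87535 - 8540) + 224584 = 78995 + 224584 = 303579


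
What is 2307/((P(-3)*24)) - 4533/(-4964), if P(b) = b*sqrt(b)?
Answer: 4533/4964 + 769*I*sqrt(3)/72 ≈ 0.91317 + 18.499*I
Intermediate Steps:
P(b) = b**(3/2)
2307/((P(-3)*24)) - 4533/(-4964) = 2307/(((-3)**(3/2)*24)) - 4533/(-4964) = 2307/((-3*I*sqrt(3)*24)) - 4533*(-1/4964) = 2307/((-72*I*sqrt(3))) + 4533/4964 = 2307*(I*sqrt(3)/216) + 4533/4964 = 769*I*sqrt(3)/72 + 4533/4964 = 4533/4964 + 769*I*sqrt(3)/72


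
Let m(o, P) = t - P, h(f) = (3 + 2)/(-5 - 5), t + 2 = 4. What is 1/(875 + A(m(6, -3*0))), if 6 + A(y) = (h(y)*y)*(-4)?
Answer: 1/873 ≈ 0.0011455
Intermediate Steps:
t = 2 (t = -2 + 4 = 2)
h(f) = -½ (h(f) = 5/(-10) = 5*(-⅒) = -½)
m(o, P) = 2 - P
A(y) = -6 + 2*y (A(y) = -6 - y/2*(-4) = -6 + 2*y)
1/(875 + A(m(6, -3*0))) = 1/(875 + (-6 + 2*(2 - (-3)*0))) = 1/(875 + (-6 + 2*(2 - 1*0))) = 1/(875 + (-6 + 2*(2 + 0))) = 1/(875 + (-6 + 2*2)) = 1/(875 + (-6 + 4)) = 1/(875 - 2) = 1/873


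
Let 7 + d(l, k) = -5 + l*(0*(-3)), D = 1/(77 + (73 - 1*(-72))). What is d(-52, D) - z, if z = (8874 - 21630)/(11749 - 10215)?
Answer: -2826/767 ≈ -3.6845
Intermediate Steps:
D = 1/222 (D = 1/(77 + (73 + 72)) = 1/(77 + 145) = 1/222 ≈ 0.0045045)
d(l, k) = -12 (d(l, k) = -7 + (-5 + l*(0*(-3))) = -7 + (-5 + l*0) = -7 + (-5 + 0) = -7 - 5 = -12)
z = -6378/767 (z = -12756/1534 = -12756*1/1534 = -6378/767 ≈ -8.3155)
d(-52, D) - z = -12 - 1*(-6378/767) = -12 + 6378/767 = -2826/767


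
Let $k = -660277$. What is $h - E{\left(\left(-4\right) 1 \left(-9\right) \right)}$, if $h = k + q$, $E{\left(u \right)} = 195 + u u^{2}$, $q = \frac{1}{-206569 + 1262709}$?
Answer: $- \frac{746826165919}{1056140} \approx -7.0713 \cdot 10^{5}$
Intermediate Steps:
$q = \frac{1}{1056140} \approx 9.4684 \cdot 10^{-7}$
$E{\left(u \right)} = 195 + u^{3}$
$h = - \frac{697344950779}{1056140}$ ($h = -660277 + \frac{1}{1056140} = - \frac{697344950779}{1056140} \approx -6.6028 \cdot 10^{5}$)
$h - E{\left(\left(-4\right) 1 \left(-9\right) \right)} = - \frac{697344950779}{1056140} - \left(195 + \left(\left(-4\right) 1 \left(-9\right)\right)^{3}\right) = - \frac{697344950779}{1056140} - \left(195 + \left(\left(-4\right) \left(-9\right)\right)^{3}\right) = - \frac{697344950779}{1056140} - \left(195 + 36^{3}\right) = - \frac{697344950779}{1056140} - \left(195 + 46656\right) = - \frac{697344950779}{1056140} - 46851 = - \frac{746826165919}{1056140}$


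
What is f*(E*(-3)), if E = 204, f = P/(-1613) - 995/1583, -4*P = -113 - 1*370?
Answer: 1099202337/2553379 ≈ 430.49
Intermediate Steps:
P = 483/4 (P = -(-113 - 1*370)/4 = -(-113 - 370)/4 = -¼*(-483) = 483/4 ≈ 120.75)
f = -7184329/10213516 (f = (483/4)/(-1613) - 995/1583 = (483/4)*(-1/1613) - 995*1/1583 = -483/6452 - 995/1583 = -7184329/10213516 ≈ -0.70341)
f*(E*(-3)) = -366400779*(-3)/2553379 = -7184329/10213516*(-612) = 1099202337/2553379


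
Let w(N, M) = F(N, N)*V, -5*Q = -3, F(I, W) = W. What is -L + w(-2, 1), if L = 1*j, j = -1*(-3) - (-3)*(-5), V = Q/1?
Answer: 54/5 ≈ 10.800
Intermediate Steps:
Q = ⅗ (Q = -⅕*(-3) = ⅗ ≈ 0.60000)
V = ⅗ (V = (⅗)/1 = (⅗)*1 = ⅗ ≈ 0.60000)
j = -12 (j = 3 - 1*15 = 3 - 15 = -12)
L = -12 (L = 1*(-12) = -12)
w(N, M) = 3*N/5 (w(N, M) = N*(⅗) = 3*N/5)
-L + w(-2, 1) = -1*(-12) + (⅗)*(-2) = 12 - 6/5 = 54/5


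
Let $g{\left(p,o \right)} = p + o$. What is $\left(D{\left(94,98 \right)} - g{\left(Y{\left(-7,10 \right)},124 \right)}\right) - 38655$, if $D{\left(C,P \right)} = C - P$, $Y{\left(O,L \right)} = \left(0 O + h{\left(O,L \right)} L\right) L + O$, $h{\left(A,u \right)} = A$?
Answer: $-38076$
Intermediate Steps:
$Y{\left(O,L \right)} = O + O L^{2}$ ($Y{\left(O,L \right)} = \left(0 O + O L\right) L + O = \left(0 + L O\right) L + O = L O L + O = O L^{2} + O = O + O L^{2}$)
$g{\left(p,o \right)} = o + p$
$\left(D{\left(94,98 \right)} - g{\left(Y{\left(-7,10 \right)},124 \right)}\right) - 38655 = \left(\left(94 - 98\right) - \left(124 - 7 \left(1 + 10^{2}\right)\right)\right) - 38655 = \left(\left(94 - 98\right) - \left(124 - 7 \left(1 + 100\right)\right)\right) - 38655 = \left(-4 - \left(124 - 707\right)\right) - 38655 = \left(-4 - -583\right) - 38655 = \left(-4 + 583\right) - 38655 = 579 - 38655 = -38076$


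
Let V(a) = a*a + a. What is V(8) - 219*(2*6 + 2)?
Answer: -2994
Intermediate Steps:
V(a) = a + a**2 (V(a) = a**2 + a = a + a**2)
V(8) - 219*(2*6 + 2) = 8*(1 + 8) - 219*(2*6 + 2) = 8*9 - 219*(12 + 2) = 72 - 219*14 = 72 - 3066 = -2994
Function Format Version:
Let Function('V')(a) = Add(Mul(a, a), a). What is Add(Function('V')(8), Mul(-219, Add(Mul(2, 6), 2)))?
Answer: -2994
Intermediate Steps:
Function('V')(a) = Add(a, Pow(a, 2)) (Function('V')(a) = Add(Pow(a, 2), a) = Add(a, Pow(a, 2)))
Add(Function('V')(8), Mul(-219, Add(Mul(2, 6), 2))) = Add(Mul(8, Add(1, 8)), Mul(-219, Add(Mul(2, 6), 2))) = Add(Mul(8, 9), Mul(-219, Add(12, 2))) = Add(72, Mul(-219, 14)) = Add(72, -3066) = -2994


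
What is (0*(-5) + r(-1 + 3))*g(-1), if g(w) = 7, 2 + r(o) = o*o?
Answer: 14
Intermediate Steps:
r(o) = -2 + o**2 (r(o) = -2 + o*o = -2 + o**2)
(0*(-5) + r(-1 + 3))*g(-1) = (0*(-5) + (-2 + (-1 + 3)**2))*7 = (0 + (-2 + 2**2))*7 = (0 + (-2 + 4))*7 = (0 + 2)*7 = 2*7 = 14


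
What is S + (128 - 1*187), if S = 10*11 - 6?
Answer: 45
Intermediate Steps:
S = 104 (S = 110 - 6 = 104)
S + (128 - 1*187) = 104 + (128 - 1*187) = 104 + (128 - 187) = 104 - 59 = 45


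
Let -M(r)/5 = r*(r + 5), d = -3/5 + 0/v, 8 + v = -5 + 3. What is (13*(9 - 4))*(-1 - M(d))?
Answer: -923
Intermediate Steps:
v = -10 (v = -8 + (-5 + 3) = -8 - 2 = -10)
d = -⅗ (d = -3/5 + 0/(-10) = -3*⅕ + 0*(-⅒) = -⅗ + 0 = -⅗ ≈ -0.60000)
M(r) = -5*r*(5 + r) (M(r) = -5*r*(r + 5) = -5*r*(5 + r))
(13*(9 - 4))*(-1 - M(d)) = (13*(9 - 4))*(-1 - (-5)*(-3)*(5 - ⅗)/5) = (13*5)*(-1 - (-5)*(-3)*22/(5*5)) = 65*(-1 - 1*66/5) = 65*(-1 - 66/5) = 65*(-71/5) = -923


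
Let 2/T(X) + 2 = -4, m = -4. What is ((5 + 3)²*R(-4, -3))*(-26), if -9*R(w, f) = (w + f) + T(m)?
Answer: -36608/27 ≈ -1355.9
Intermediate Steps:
T(X) = -⅓ (T(X) = 2/(-2 - 4) = 2/(-6) = 2*(-⅙) = -⅓)
R(w, f) = 1/27 - f/9 - w/9 (R(w, f) = -((w + f) - ⅓)/9 = -((f + w) - ⅓)/9 = -(-⅓ + f + w)/9 = 1/27 - f/9 - w/9)
((5 + 3)²*R(-4, -3))*(-26) = ((5 + 3)²*(1/27 - ⅑*(-3) - ⅑*(-4)))*(-26) = (8²*(1/27 + ⅓ + 4/9))*(-26) = (64*(22/27))*(-26) = (1408/27)*(-26) = -36608/27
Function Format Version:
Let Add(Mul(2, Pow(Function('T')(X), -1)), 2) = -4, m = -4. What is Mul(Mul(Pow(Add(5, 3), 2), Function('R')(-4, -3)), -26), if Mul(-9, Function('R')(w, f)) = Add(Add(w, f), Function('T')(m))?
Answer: Rational(-36608, 27) ≈ -1355.9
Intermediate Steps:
Function('T')(X) = Rational(-1, 3) (Function('T')(X) = Mul(2, Pow(Add(-2, -4), -1)) = Mul(2, Pow(-6, -1)) = Mul(2, Rational(-1, 6)) = Rational(-1, 3))
Function('R')(w, f) = Add(Rational(1, 27), Mul(Rational(-1, 9), f), Mul(Rational(-1, 9), w)) (Function('R')(w, f) = Mul(Rational(-1, 9), Add(Add(w, f), Rational(-1, 3))) = Mul(Rational(-1, 9), Add(Add(f, w), Rational(-1, 3))) = Mul(Rational(-1, 9), Add(Rational(-1, 3), f, w)) = Add(Rational(1, 27), Mul(Rational(-1, 9), f), Mul(Rational(-1, 9), w)))
Mul(Mul(Pow(Add(5, 3), 2), Function('R')(-4, -3)), -26) = Mul(Mul(Pow(Add(5, 3), 2), Add(Rational(1, 27), Mul(Rational(-1, 9), -3), Mul(Rational(-1, 9), -4))), -26) = Mul(Mul(Pow(8, 2), Add(Rational(1, 27), Rational(1, 3), Rational(4, 9))), -26) = Mul(Mul(64, Rational(22, 27)), -26) = Mul(Rational(1408, 27), -26) = Rational(-36608, 27)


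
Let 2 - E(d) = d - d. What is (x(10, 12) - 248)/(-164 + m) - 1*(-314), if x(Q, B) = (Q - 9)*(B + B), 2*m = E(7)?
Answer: 51406/163 ≈ 315.37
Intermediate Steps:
E(d) = 2 (E(d) = 2 - (d - d) = 2 - 1*0 = 2 + 0 = 2)
m = 1 (m = (½)*2 = 1)
x(Q, B) = 2*B*(-9 + Q) (x(Q, B) = (-9 + Q)*(2*B) = 2*B*(-9 + Q))
(x(10, 12) - 248)/(-164 + m) - 1*(-314) = (2*12*(-9 + 10) - 248)/(-164 + 1) - 1*(-314) = (2*12*1 - 248)/(-163) + 314 = (24 - 248)*(-1/163) + 314 = -224*(-1/163) + 314 = 224/163 + 314 = 51406/163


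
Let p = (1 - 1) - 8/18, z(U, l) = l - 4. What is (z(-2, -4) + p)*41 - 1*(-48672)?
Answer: 434932/9 ≈ 48326.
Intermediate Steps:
z(U, l) = -4 + l
p = -4/9 (p = 0 - 8*1/18 = 0 - 4/9 = -4/9 ≈ -0.44444)
(z(-2, -4) + p)*41 - 1*(-48672) = ((-4 - 4) - 4/9)*41 - 1*(-48672) = (-8 - 4/9)*41 + 48672 = -76/9*41 + 48672 = -3116/9 + 48672 = 434932/9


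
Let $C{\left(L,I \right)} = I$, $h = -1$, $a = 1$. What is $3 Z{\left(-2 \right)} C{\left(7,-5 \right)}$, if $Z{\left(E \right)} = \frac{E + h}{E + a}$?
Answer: $-45$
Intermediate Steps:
$Z{\left(E \right)} = \frac{-1 + E}{1 + E}$ ($Z{\left(E \right)} = \frac{E - 1}{E + 1} = \frac{-1 + E}{1 + E}$)
$3 Z{\left(-2 \right)} C{\left(7,-5 \right)} = 3 \frac{-1 - 2}{1 - 2} \left(-5\right) = 3 \frac{1}{-1} \left(-3\right) \left(-5\right) = 3 \left(\left(-1\right) \left(-3\right)\right) \left(-5\right) = 3 \cdot 3 \left(-5\right) = 9 \left(-5\right) = -45$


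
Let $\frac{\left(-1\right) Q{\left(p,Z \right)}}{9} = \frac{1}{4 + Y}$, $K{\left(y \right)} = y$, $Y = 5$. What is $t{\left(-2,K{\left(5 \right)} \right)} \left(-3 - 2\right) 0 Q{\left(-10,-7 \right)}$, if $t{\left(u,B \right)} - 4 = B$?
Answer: $0$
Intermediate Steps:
$t{\left(u,B \right)} = 4 + B$
$Q{\left(p,Z \right)} = -1$ ($Q{\left(p,Z \right)} = - \frac{9}{4 + 5} = - \frac{9}{9} = \left(-9\right) \frac{1}{9} = -1$)
$t{\left(-2,K{\left(5 \right)} \right)} \left(-3 - 2\right) 0 Q{\left(-10,-7 \right)} = \left(4 + 5\right) \left(-3 - 2\right) 0 \left(-1\right) = 9 \left(\left(-5\right) 0\right) \left(-1\right) = 9 \cdot 0 \left(-1\right) = 0 \left(-1\right) = 0$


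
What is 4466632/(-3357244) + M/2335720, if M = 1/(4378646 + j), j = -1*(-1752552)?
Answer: -15991393221755625169/12019572900875326160 ≈ -1.3304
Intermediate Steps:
j = 1752552
M = 1/6131198 (M = 1/(4378646 + 1752552) = 1/6131198 ≈ 1.6310e-7)
4466632/(-3357244) + M/2335720 = 4466632/(-3357244) + (1/6131198)/2335720 = 4466632*(-1/3357244) + (1/6131198)*(1/2335720) = -1116658/839311 + 1/14320761792560 = -15991393221755625169/12019572900875326160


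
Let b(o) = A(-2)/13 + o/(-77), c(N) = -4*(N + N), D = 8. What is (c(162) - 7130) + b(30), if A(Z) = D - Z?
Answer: -8434046/1001 ≈ -8425.6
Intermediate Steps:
c(N) = -8*N
A(Z) = 8 - Z
b(o) = 10/13 - o/77 (b(o) = (8 - 1*(-2))/13 + o/(-77) = (8 + 2)*(1/13) + o*(-1/77) = 10*(1/13) - o/77 = 10/13 - o/77)
(c(162) - 7130) + b(30) = (-8*162 - 7130) + (10/13 - 1/77*30) = (-1296 - 7130) + (10/13 - 30/77) = -8426 + 380/1001 = -8434046/1001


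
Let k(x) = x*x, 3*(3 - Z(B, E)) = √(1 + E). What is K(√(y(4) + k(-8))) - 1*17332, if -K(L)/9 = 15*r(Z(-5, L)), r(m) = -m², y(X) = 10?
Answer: -17332 + 15*(9 - √(1 + √74))² ≈ -16810.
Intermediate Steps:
Z(B, E) = 3 - √(1 + E)/3
k(x) = x²
K(L) = 135*(3 - √(1 + L)/3)² (K(L) = -135*(-(3 - √(1 + L)/3)²) = -(-135)*(3 - √(1 + L)/3)² = 135*(3 - √(1 + L)/3)²)
K(√(y(4) + k(-8))) - 1*17332 = 15*(-9 + √(1 + √(10 + (-8)²)))² - 1*17332 = 15*(-9 + √(1 + √(10 + 64)))² - 17332 = 15*(-9 + √(1 + √74))² - 17332 = -17332 + 15*(-9 + √(1 + √74))²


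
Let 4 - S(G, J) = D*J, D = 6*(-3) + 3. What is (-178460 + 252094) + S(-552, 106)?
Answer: 75228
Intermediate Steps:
D = -15 (D = -18 + 3 = -15)
S(G, J) = 4 + 15*J (S(G, J) = 4 - (-15)*J = 4 + 15*J)
(-178460 + 252094) + S(-552, 106) = (-178460 + 252094) + (4 + 15*106) = 73634 + (4 + 1590) = 73634 + 1594 = 75228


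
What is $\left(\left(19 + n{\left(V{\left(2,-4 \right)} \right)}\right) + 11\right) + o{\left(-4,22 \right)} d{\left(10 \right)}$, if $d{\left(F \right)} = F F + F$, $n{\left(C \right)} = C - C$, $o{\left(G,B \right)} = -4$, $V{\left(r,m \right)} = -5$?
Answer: $-410$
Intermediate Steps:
$n{\left(C \right)} = 0$
$d{\left(F \right)} = F + F^{2}$ ($d{\left(F \right)} = F^{2} + F = F + F^{2}$)
$\left(\left(19 + n{\left(V{\left(2,-4 \right)} \right)}\right) + 11\right) + o{\left(-4,22 \right)} d{\left(10 \right)} = \left(\left(19 + 0\right) + 11\right) - 4 \cdot 10 \left(1 + 10\right) = \left(19 + 11\right) - 4 \cdot 10 \cdot 11 = 30 - 440 = -410$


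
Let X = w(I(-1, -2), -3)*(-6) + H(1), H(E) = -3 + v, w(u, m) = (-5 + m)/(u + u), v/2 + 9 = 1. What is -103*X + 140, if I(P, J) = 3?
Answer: 1273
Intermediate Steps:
v = -16 (v = -18 + 2*1 = -18 + 2 = -16)
w(u, m) = (-5 + m)/(2*u) (w(u, m) = (-5 + m)/((2*u)) = (-5 + m)*(1/(2*u)) = (-5 + m)/(2*u))
H(E) = -19 (H(E) = -3 - 16 = -19)
X = -11 (X = ((½)*(-5 - 3)/3)*(-6) - 19 = ((½)*(⅓)*(-8))*(-6) - 19 = -4/3*(-6) - 19 = 8 - 19 = -11)
-103*X + 140 = -103*(-11) + 140 = 1133 + 140 = 1273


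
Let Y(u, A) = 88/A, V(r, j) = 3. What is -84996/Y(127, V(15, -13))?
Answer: -63747/22 ≈ -2897.6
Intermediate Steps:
-84996/Y(127, V(15, -13)) = -84996/(88/3) = -84996/(88*(⅓)) = -84996/88/3 = -84996*3/88 = -63747/22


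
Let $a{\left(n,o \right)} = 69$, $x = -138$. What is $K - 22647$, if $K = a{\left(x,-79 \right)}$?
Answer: $-22578$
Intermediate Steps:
$K = 69$
$K - 22647 = 69 - 22647 = -22578$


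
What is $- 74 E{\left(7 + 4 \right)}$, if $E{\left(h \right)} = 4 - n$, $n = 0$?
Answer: $-296$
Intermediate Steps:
$E{\left(h \right)} = 4$ ($E{\left(h \right)} = 4 - 0 = 4 + 0 = 4$)
$- 74 E{\left(7 + 4 \right)} = \left(-74\right) 4 = -296$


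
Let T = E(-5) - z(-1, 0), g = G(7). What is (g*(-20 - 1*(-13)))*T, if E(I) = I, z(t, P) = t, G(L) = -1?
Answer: -28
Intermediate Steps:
g = -1
T = -4 (T = -5 - 1*(-1) = -5 + 1 = -4)
(g*(-20 - 1*(-13)))*T = -(-20 - 1*(-13))*(-4) = -(-20 + 13)*(-4) = -1*(-7)*(-4) = 7*(-4) = -28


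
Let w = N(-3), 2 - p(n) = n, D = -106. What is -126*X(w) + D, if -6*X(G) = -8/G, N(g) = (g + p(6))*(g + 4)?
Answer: -82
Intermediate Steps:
p(n) = 2 - n
N(g) = (-4 + g)*(4 + g) (N(g) = (g + (2 - 1*6))*(g + 4) = (g + (2 - 6))*(4 + g) = (g - 4)*(4 + g) = (-4 + g)*(4 + g))
w = -7 (w = -16 + (-3)**2 = -16 + 9 = -7)
X(G) = 4/(3*G) (X(G) = -(-4)/(3*G) = 4/(3*G))
-126*X(w) + D = -168/(-7) - 106 = -168*(-1)/7 - 106 = -126*(-4/21) - 106 = 24 - 106 = -82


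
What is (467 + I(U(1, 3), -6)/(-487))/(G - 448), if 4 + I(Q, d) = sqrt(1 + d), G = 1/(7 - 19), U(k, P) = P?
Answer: -2729196/2618599 + 12*I*sqrt(5)/2618599 ≈ -1.0422 + 1.0247e-5*I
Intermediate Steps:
G = -1/12 (G = 1/(-12) = -1/12 ≈ -0.083333)
I(Q, d) = -4 + sqrt(1 + d)
(467 + I(U(1, 3), -6)/(-487))/(G - 448) = (467 + (-4 + sqrt(1 - 6))/(-487))/(-1/12 - 448) = (467 + (-4 + sqrt(-5))*(-1/487))/(-5377/12) = (467 + (-4 + I*sqrt(5))*(-1/487))*(-12/5377) = (467 + (4/487 - I*sqrt(5)/487))*(-12/5377) = (227433/487 - I*sqrt(5)/487)*(-12/5377) = -2729196/2618599 + 12*I*sqrt(5)/2618599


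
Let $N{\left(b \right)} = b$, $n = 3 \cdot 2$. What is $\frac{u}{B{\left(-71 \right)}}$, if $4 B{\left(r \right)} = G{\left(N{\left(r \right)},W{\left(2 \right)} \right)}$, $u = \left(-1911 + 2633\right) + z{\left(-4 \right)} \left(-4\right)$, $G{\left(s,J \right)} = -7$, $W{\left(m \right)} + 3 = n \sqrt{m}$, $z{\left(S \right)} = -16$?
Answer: $- \frac{3144}{7} \approx -449.14$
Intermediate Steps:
$n = 6$
$W{\left(m \right)} = -3 + 6 \sqrt{m}$
$u = 786$ ($u = \left(-1911 + 2633\right) - -64 = 722 + 64 = 786$)
$B{\left(r \right)} = - \frac{7}{4}$ ($B{\left(r \right)} = \frac{1}{4} \left(-7\right) = - \frac{7}{4}$)
$\frac{u}{B{\left(-71 \right)}} = \frac{786}{- \frac{7}{4}} = 786 \left(- \frac{4}{7}\right) = - \frac{3144}{7}$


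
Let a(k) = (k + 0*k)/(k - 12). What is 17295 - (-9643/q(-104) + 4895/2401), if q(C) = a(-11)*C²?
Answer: 4940463625789/285661376 ≈ 17295.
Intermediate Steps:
a(k) = k/(-12 + k) (a(k) = (k + 0)/(-12 + k) = k/(-12 + k))
q(C) = 11*C²/23 (q(C) = (-11/(-12 - 11))*C² = (-11/(-23))*C² = (-11*(-1/23))*C² = 11*C²/23)
17295 - (-9643/q(-104) + 4895/2401) = 17295 - (-9643/((11/23)*(-104)²) + 4895/2401) = 17295 - (-9643/((11/23)*10816) + 4895*(1/2401)) = 17295 - (-9643/118976/23 + 4895/2401) = 17295 - (-9643*23/118976 + 4895/2401) = 17295 - (-221789/118976 + 4895/2401) = 17295 - 1*49872131/285661376 = 17295 - 49872131/285661376 = 4940463625789/285661376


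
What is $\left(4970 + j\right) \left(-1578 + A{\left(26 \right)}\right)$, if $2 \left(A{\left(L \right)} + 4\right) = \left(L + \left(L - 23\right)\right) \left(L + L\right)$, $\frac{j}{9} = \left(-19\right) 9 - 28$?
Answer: $-2632212$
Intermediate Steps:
$j = -1791$ ($j = 9 \left(\left(-19\right) 9 - 28\right) = 9 \left(-171 - 28\right) = 9 \left(-199\right) = -1791$)
$A{\left(L \right)} = -4 + L \left(-23 + 2 L\right)$ ($A{\left(L \right)} = -4 + \frac{\left(L + \left(L - 23\right)\right) \left(L + L\right)}{2} = -4 + \frac{\left(L + \left(-23 + L\right)\right) 2 L}{2} = -4 + \frac{\left(-23 + 2 L\right) 2 L}{2} = -4 + \frac{2 L \left(-23 + 2 L\right)}{2} = -4 + L \left(-23 + 2 L\right)$)
$\left(4970 + j\right) \left(-1578 + A{\left(26 \right)}\right) = \left(4970 - 1791\right) \left(-1578 - \left(602 - 1352\right)\right) = 3179 \left(-1578 - -750\right) = 3179 \left(-1578 + 750\right) = 3179 \left(-828\right) = -2632212$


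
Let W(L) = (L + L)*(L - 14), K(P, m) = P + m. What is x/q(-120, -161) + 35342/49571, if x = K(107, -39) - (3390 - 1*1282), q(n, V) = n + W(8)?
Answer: 4531613/446139 ≈ 10.157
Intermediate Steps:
W(L) = 2*L*(-14 + L) (W(L) = (2*L)*(-14 + L) = 2*L*(-14 + L))
q(n, V) = -96 + n (q(n, V) = n + 2*8*(-14 + 8) = n + 2*8*(-6) = n - 96 = -96 + n)
x = -2040 (x = (107 - 39) - (3390 - 1*1282) = 68 - (3390 - 1282) = 68 - 1*2108 = 68 - 2108 = -2040)
x/q(-120, -161) + 35342/49571 = -2040/(-96 - 120) + 35342/49571 = -2040/(-216) + 35342*(1/49571) = -2040*(-1/216) + 35342/49571 = 85/9 + 35342/49571 = 4531613/446139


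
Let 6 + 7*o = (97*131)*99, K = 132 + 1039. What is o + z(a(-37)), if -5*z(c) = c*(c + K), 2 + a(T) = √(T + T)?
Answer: 6306819/35 - 1167*I*√74/5 ≈ 1.8019e+5 - 2007.8*I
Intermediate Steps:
a(T) = -2 + √2*√T (a(T) = -2 + √(T + T) = -2 + √(2*T) = -2 + √2*√T)
K = 1171
o = 1257987/7 (o = -6/7 + ((97*131)*99)/7 = -6/7 + (12707*99)/7 = -6/7 + (⅐)*1257993 = -6/7 + 1257993/7 = 1257987/7 ≈ 1.7971e+5)
z(c) = -c*(1171 + c)/5 (z(c) = -c*(c + 1171)/5 = -c*(1171 + c)/5)
o + z(a(-37)) = 1257987/7 - (-2 + √2*√(-37))*(1171 + (-2 + √2*√(-37)))/5 = 1257987/7 - (-2 + √2*(I*√37))*(1171 + (-2 + √2*(I*√37)))/5 = 1257987/7 - (-2 + I*√74)*(1171 + (-2 + I*√74))/5 = 1257987/7 - (-2 + I*√74)*(1169 + I*√74)/5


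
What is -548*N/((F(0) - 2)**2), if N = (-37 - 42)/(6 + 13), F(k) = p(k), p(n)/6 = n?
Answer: 10823/19 ≈ 569.63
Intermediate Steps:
p(n) = 6*n
F(k) = 6*k
N = -79/19 ≈ -4.1579
-548*N/((F(0) - 2)**2) = -(-43292)/(19*((6*0 - 2)**2)) = -(-43292)/(19*((0 - 2)**2)) = -(-43292)/(19*((-2)**2)) = -(-43292)/(19*4) = -548*(-79/76) = 10823/19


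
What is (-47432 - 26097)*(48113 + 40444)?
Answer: -6511507653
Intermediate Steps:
(-47432 - 26097)*(48113 + 40444) = -73529*88557 = -6511507653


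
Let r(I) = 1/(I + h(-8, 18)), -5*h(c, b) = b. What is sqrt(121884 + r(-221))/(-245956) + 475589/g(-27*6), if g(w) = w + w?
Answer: -475589/324 - sqrt(153711441421)/276208588 ≈ -1467.9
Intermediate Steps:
h(c, b) = -b/5
g(w) = 2*w
r(I) = 1/(-18/5 + I) (r(I) = 1/(I - 1/5*18) = 1/(I - 18/5) = 1/(-18/5 + I))
sqrt(121884 + r(-221))/(-245956) + 475589/g(-27*6) = sqrt(121884 + 5/(-18 + 5*(-221)))/(-245956) + 475589/((2*(-27*6))) = sqrt(121884 + 5/(-18 - 1105))*(-1/245956) + 475589/((2*(-162))) = sqrt(121884 + 5/(-1123))*(-1/245956) + 475589/(-324) = sqrt(121884 + 5*(-1/1123))*(-1/245956) + 475589*(-1/324) = sqrt(121884 - 5/1123)*(-1/245956) - 475589/324 = sqrt(136875727/1123)*(-1/245956) - 475589/324 = (sqrt(153711441421)/1123)*(-1/245956) - 475589/324 = -sqrt(153711441421)/276208588 - 475589/324 = -475589/324 - sqrt(153711441421)/276208588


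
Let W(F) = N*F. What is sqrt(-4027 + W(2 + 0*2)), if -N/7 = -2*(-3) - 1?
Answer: I*sqrt(4097) ≈ 64.008*I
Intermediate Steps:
N = -35 (N = -7*(-2*(-3) - 1) = -7*(6 - 1) = -7*5 = -35)
W(F) = -35*F
sqrt(-4027 + W(2 + 0*2)) = sqrt(-4027 - 35*(2 + 0*2)) = sqrt(-4027 - 35*(2 + 0)) = sqrt(-4027 - 35*2) = sqrt(-4027 - 70) = sqrt(-4097) = I*sqrt(4097)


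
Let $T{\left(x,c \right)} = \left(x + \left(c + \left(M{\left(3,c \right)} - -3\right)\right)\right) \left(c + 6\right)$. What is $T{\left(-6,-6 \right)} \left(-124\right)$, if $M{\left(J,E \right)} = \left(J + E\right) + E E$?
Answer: $0$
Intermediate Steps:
$M{\left(J,E \right)} = E + J + E^{2}$ ($M{\left(J,E \right)} = \left(E + J\right) + E^{2} = E + J + E^{2}$)
$T{\left(x,c \right)} = \left(6 + c\right) \left(6 + x + c^{2} + 2 c\right)$ ($T{\left(x,c \right)} = \left(x - \left(-6 - c^{2} - 2 c\right)\right) \left(c + 6\right) = \left(x + \left(c + \left(\left(3 + c + c^{2}\right) + 3\right)\right)\right) \left(6 + c\right) = \left(x + \left(c + \left(6 + c + c^{2}\right)\right)\right) \left(6 + c\right) = \left(x + \left(6 + c^{2} + 2 c\right)\right) \left(6 + c\right) = \left(6 + x + c^{2} + 2 c\right) \left(6 + c\right) = \left(6 + c\right) \left(6 + x + c^{2} + 2 c\right)$)
$T{\left(-6,-6 \right)} \left(-124\right) = \left(36 + \left(-6\right)^{3} + 6 \left(-6\right) + 8 \left(-6\right)^{2} + 18 \left(-6\right) - -36\right) \left(-124\right) = \left(36 - 216 - 36 + 8 \cdot 36 - 108 + 36\right) \left(-124\right) = \left(36 - 216 - 36 + 288 - 108 + 36\right) \left(-124\right) = 0 \left(-124\right) = 0$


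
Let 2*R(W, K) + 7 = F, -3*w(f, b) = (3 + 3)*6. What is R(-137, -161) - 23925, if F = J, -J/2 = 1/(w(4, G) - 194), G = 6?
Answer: -2464635/103 ≈ -23929.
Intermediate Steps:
w(f, b) = -12 (w(f, b) = -(3 + 3)*6/3 = -2*6 = -1/3*36 = -12)
J = 1/103 (J = -2/(-12 - 194) = -2/(-206) = -2*(-1/206) = 1/103 ≈ 0.0097087)
F = 1/103 ≈ 0.0097087
R(W, K) = -360/103 (R(W, K) = -7/2 + (1/2)*(1/103) = -7/2 + 1/206 = -360/103)
R(-137, -161) - 23925 = -360/103 - 23925 = -2464635/103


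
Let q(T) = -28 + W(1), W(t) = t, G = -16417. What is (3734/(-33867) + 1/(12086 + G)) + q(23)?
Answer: -56007200/2065887 ≈ -27.110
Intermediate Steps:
q(T) = -27 (q(T) = -28 + 1 = -27)
(3734/(-33867) + 1/(12086 + G)) + q(23) = (3734/(-33867) + 1/(12086 - 16417)) - 27 = (3734*(-1/33867) + 1/(-4331)) - 27 = (-3734/33867 - 1/4331) - 27 = -228251/2065887 - 27 = -56007200/2065887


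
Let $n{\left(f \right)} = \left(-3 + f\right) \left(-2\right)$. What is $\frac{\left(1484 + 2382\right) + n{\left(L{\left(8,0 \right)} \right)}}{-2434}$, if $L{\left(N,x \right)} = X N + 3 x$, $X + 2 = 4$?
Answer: $- \frac{1920}{1217} \approx -1.5777$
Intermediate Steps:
$X = 2$ ($X = -2 + 4 = 2$)
$L{\left(N,x \right)} = 2 N + 3 x$
$n{\left(f \right)} = 6 - 2 f$
$\frac{\left(1484 + 2382\right) + n{\left(L{\left(8,0 \right)} \right)}}{-2434} = \frac{\left(1484 + 2382\right) + \left(6 - 2 \left(2 \cdot 8 + 3 \cdot 0\right)\right)}{-2434} = \left(3866 + \left(6 - 2 \left(16 + 0\right)\right)\right) \left(- \frac{1}{2434}\right) = \left(3866 + \left(6 - 32\right)\right) \left(- \frac{1}{2434}\right) = \left(3866 - 26\right) \left(- \frac{1}{2434}\right) = 3840 \left(- \frac{1}{2434}\right) = - \frac{1920}{1217}$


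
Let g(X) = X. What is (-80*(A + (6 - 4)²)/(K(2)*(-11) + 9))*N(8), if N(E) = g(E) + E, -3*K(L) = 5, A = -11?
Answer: 13440/41 ≈ 327.80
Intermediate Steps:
K(L) = -5/3 (K(L) = -⅓*5 = -5/3)
N(E) = 2*E (N(E) = E + E = 2*E)
(-80*(A + (6 - 4)²)/(K(2)*(-11) + 9))*N(8) = (-80*(-11 + (6 - 4)²)/(-5/3*(-11) + 9))*(2*8) = -80*(-11 + 2²)/(55/3 + 9)*16 = -80*(-11 + 4)/82/3*16 = -(-560)*3/82*16 = -80*(-21/82)*16 = (840/41)*16 = 13440/41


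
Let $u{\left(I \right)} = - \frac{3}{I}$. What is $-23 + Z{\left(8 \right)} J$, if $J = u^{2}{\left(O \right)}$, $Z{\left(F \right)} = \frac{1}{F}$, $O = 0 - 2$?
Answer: $- \frac{727}{32} \approx -22.719$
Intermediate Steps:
$O = -2$ ($O = 0 - 2 = -2$)
$J = \frac{9}{4}$ ($J = \left(- \frac{3}{-2}\right)^{2} = \left(\left(-3\right) \left(- \frac{1}{2}\right)\right)^{2} = \left(\frac{3}{2}\right)^{2} = \frac{9}{4} \approx 2.25$)
$-23 + Z{\left(8 \right)} J = -23 + \frac{1}{8} \cdot \frac{9}{4} = -23 + \frac{9}{32} = - \frac{727}{32}$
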